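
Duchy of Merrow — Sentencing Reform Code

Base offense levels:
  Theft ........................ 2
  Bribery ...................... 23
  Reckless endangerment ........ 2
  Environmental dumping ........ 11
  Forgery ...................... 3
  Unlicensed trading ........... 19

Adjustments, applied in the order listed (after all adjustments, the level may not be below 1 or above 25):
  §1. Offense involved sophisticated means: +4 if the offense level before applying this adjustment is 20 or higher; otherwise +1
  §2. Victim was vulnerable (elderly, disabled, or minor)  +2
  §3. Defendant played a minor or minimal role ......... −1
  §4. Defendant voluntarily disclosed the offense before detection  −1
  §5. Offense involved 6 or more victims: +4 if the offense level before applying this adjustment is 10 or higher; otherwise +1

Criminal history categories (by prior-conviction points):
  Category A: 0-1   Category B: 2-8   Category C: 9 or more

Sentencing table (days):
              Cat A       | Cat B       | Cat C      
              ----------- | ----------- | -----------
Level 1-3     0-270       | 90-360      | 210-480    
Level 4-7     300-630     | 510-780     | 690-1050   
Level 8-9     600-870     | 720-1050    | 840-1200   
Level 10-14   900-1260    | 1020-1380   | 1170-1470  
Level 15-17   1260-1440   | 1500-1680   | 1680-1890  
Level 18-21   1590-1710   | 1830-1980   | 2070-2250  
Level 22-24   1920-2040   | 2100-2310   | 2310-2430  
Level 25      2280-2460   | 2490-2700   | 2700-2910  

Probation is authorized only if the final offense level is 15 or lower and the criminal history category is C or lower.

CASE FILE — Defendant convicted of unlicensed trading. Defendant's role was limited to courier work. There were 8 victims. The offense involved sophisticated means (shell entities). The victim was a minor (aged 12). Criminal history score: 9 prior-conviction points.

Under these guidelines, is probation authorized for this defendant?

Base offense level for unlicensed trading: 19.
§1 applies (level before this adjustment is 19 < 20, so +1): 19 + 1 = 20.
§2 applies: 20 + 2 = 22.
§3 applies: 22 − 1 = 21.
§5 applies (level before this adjustment is 21 ≥ 10, so +4): 21 + 4 = 25.
Final offense level: 25.
Criminal history: 9 prior points → Category C (9+).
Level 25 falls in the 25 band.
Grid: Level 25 × Category C = 2700-2910 days.
Probation check: level 25 > 15 and category C ≤ C → not eligible.

No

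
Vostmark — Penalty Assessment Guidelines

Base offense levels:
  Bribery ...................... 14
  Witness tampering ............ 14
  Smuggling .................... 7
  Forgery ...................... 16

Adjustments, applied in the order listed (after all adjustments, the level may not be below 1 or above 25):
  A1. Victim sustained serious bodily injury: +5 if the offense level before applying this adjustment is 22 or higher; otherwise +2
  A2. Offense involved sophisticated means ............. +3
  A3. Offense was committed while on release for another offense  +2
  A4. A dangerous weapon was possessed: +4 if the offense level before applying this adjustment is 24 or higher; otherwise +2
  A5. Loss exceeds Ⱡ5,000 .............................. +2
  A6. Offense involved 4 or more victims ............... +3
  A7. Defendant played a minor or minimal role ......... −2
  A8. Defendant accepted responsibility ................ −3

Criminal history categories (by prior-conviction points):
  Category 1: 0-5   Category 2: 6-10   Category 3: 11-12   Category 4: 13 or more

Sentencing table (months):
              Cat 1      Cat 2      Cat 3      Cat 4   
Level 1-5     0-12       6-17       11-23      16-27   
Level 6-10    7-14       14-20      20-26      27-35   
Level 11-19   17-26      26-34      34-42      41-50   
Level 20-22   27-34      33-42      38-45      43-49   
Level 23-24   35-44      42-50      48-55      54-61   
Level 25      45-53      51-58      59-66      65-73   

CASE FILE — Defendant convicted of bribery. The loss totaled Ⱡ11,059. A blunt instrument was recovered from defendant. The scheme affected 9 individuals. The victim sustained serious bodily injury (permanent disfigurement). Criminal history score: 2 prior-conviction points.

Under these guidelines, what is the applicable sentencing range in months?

Base offense level for bribery: 14.
A1 applies (level before this adjustment is 14 < 22, so +2): 14 + 2 = 16.
A2 does not apply.
A3 does not apply.
A4 applies (level before this adjustment is 16 < 24, so +2): 16 + 2 = 18.
A5 applies: 18 + 2 = 20.
A6 applies: 20 + 3 = 23.
A7 does not apply.
A8 does not apply.
Final offense level: 23.
Criminal history: 2 prior points → Category 1 (0-5).
Level 23 falls in the 23-24 band.
Grid: Level 23-24 × Category 1 = 35-44 months.

35-44 months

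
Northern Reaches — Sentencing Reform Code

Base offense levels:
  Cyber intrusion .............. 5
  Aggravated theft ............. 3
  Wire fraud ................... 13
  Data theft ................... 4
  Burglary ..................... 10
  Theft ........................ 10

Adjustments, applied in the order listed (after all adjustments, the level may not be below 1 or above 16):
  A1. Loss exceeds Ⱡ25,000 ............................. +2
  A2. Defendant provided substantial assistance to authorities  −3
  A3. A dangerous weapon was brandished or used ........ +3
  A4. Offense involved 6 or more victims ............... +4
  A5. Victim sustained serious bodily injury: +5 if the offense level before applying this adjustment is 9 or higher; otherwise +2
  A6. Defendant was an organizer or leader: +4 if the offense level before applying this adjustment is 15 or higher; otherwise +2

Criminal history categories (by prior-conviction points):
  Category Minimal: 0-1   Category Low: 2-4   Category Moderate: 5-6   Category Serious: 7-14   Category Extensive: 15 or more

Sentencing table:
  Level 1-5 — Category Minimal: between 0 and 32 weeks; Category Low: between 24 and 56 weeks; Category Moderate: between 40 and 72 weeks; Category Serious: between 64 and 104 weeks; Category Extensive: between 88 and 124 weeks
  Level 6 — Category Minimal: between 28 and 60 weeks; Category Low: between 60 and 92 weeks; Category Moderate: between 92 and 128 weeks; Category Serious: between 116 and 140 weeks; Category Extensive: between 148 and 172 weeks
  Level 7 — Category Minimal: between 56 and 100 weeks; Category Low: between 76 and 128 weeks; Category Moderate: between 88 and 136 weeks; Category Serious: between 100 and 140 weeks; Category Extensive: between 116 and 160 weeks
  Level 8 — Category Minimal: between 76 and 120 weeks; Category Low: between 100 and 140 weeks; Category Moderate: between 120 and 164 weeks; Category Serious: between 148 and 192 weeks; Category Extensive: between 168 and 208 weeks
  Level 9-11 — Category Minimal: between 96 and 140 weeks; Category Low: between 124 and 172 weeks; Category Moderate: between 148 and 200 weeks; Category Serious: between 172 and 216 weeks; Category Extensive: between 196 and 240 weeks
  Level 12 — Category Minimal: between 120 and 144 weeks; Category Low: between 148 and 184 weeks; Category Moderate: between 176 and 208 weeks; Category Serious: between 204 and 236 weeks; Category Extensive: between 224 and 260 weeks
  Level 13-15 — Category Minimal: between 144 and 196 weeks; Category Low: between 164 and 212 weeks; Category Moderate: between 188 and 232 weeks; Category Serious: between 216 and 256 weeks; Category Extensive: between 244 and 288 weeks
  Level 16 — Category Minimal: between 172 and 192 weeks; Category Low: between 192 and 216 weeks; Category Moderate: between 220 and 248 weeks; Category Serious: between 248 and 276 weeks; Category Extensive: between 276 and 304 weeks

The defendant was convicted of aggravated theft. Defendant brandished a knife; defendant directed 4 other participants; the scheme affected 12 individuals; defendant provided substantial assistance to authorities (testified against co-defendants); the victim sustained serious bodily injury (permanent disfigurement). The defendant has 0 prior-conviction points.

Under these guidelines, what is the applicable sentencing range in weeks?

96-140 weeks

Base offense level for aggravated theft: 3.
A1 does not apply.
A2 applies: 3 − 3 = 0.
A3 applies: 0 + 3 = 3.
A4 applies: 3 + 4 = 7.
A5 applies (level before this adjustment is 7 < 9, so +2): 7 + 2 = 9.
A6 applies (level before this adjustment is 9 < 15, so +2): 9 + 2 = 11.
Final offense level: 11.
Criminal history: 0 prior points → Category Minimal (0-1).
Level 11 falls in the 9-11 band.
Grid: Level 9-11 × Category Minimal = 96-140 weeks.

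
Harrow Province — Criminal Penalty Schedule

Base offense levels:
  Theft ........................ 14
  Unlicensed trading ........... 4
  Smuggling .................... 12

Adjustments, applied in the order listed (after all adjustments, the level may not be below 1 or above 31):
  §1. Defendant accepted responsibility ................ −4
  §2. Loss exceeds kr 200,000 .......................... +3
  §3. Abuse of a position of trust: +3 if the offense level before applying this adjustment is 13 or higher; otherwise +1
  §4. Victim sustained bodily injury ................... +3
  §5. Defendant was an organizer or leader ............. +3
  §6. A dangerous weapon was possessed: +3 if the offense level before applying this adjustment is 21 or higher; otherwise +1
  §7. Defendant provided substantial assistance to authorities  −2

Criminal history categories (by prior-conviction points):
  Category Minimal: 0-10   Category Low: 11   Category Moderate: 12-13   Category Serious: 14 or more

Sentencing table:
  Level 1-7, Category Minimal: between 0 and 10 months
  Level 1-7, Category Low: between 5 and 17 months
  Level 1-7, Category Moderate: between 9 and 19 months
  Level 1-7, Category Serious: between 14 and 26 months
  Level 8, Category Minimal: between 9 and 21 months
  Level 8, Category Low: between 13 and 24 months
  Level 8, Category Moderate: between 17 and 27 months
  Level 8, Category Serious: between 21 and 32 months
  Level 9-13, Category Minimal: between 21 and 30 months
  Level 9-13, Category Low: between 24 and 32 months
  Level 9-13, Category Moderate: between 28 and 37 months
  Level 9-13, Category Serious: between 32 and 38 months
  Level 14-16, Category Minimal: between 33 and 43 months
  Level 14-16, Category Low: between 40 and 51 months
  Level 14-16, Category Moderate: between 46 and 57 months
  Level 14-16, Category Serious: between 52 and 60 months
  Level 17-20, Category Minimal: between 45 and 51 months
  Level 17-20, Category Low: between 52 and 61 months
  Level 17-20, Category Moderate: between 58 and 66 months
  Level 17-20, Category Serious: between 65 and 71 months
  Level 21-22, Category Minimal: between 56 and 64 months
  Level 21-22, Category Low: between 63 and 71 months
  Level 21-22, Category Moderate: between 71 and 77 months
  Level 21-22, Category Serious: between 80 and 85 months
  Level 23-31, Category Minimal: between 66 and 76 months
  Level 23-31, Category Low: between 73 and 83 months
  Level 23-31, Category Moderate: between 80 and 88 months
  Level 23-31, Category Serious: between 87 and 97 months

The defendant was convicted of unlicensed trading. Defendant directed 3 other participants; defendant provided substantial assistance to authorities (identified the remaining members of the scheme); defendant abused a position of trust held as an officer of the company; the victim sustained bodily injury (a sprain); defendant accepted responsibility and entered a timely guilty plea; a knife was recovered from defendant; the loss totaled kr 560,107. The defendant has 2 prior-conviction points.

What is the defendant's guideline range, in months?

21-30 months

Base offense level for unlicensed trading: 4.
§1 applies: 4 − 4 = 0.
§2 applies: 0 + 3 = 3.
§3 applies (level before this adjustment is 3 < 13, so +1): 3 + 1 = 4.
§4 applies: 4 + 3 = 7.
§5 applies: 7 + 3 = 10.
§6 applies (level before this adjustment is 10 < 21, so +1): 10 + 1 = 11.
§7 applies: 11 − 2 = 9.
Final offense level: 9.
Criminal history: 2 prior points → Category Minimal (0-10).
Level 9 falls in the 9-13 band.
Grid: Level 9-13 × Category Minimal = 21-30 months.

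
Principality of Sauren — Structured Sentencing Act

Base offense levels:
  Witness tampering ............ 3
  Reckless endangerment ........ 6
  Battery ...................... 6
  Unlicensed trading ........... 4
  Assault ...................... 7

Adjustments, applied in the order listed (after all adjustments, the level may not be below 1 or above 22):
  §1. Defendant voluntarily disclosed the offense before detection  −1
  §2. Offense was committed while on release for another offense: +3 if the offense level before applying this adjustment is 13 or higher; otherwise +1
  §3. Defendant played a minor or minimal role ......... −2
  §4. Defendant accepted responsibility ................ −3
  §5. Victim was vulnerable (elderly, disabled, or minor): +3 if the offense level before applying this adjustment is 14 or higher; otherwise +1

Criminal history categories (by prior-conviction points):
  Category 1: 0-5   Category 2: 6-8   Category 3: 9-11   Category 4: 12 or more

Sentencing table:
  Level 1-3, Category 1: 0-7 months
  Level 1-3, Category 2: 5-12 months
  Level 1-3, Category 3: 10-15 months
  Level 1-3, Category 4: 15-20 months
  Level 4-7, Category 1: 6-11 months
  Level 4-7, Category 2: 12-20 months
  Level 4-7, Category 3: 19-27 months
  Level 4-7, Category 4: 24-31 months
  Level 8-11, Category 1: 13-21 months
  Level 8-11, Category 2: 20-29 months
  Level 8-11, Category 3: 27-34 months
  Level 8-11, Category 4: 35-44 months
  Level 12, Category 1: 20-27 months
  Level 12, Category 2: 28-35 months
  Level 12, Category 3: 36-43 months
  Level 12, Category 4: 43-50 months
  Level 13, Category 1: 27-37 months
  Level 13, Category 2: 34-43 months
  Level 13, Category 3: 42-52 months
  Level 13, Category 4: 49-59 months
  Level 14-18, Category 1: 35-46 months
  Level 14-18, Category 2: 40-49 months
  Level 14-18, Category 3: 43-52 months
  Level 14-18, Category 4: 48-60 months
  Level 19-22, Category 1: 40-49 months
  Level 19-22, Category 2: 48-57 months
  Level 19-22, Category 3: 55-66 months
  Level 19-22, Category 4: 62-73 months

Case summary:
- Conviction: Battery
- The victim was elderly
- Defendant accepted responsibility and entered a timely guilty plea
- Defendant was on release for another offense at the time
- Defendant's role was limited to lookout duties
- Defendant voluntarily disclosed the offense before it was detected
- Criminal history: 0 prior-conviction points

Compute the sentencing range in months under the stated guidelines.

0-7 months

Base offense level for battery: 6.
§1 applies: 6 − 1 = 5.
§2 applies (level before this adjustment is 5 < 13, so +1): 5 + 1 = 6.
§3 applies: 6 − 2 = 4.
§4 applies: 4 − 3 = 1.
§5 applies (level before this adjustment is 1 < 14, so +1): 1 + 1 = 2.
Final offense level: 2.
Criminal history: 0 prior points → Category 1 (0-5).
Level 2 falls in the 1-3 band.
Grid: Level 1-3 × Category 1 = 0-7 months.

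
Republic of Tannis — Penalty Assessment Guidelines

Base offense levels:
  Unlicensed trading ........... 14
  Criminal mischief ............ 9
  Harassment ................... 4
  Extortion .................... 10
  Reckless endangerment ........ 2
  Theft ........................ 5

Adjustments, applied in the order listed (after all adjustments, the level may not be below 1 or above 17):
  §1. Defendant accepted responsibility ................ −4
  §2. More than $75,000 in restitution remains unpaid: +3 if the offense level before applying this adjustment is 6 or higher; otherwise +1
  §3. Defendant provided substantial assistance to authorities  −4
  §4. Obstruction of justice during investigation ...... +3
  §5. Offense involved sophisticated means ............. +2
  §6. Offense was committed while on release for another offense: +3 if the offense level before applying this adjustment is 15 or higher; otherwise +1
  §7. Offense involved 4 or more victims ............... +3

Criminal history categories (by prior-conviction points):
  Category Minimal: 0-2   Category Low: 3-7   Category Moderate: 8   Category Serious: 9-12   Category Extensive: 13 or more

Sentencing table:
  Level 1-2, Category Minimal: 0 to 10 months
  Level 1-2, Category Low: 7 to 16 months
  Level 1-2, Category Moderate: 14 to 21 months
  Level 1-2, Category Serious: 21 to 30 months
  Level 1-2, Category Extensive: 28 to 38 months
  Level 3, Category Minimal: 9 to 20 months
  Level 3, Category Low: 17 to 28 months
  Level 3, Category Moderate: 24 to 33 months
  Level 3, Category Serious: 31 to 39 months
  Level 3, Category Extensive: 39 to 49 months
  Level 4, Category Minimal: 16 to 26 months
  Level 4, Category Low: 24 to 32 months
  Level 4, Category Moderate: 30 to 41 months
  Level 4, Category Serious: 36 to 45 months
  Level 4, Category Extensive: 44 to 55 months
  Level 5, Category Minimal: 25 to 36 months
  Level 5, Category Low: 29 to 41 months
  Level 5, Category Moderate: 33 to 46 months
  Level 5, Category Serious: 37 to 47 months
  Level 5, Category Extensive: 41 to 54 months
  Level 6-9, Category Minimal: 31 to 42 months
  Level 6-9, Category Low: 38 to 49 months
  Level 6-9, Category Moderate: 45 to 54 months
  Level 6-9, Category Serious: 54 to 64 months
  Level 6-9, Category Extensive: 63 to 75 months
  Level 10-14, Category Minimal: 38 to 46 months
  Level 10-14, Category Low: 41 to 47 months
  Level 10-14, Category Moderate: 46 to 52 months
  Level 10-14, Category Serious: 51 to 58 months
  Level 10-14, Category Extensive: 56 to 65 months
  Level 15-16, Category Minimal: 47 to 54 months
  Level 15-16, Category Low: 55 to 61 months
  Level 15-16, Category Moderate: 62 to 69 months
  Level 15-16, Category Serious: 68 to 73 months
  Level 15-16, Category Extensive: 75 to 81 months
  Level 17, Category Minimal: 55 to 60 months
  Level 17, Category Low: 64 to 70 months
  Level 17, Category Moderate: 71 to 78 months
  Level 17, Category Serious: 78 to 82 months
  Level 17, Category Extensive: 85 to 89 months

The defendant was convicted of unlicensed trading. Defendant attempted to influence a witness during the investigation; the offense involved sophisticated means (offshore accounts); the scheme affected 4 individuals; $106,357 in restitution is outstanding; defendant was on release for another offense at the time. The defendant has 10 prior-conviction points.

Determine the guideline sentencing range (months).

78-82 months

Base offense level for unlicensed trading: 14.
§1 does not apply.
§2 applies (level before this adjustment is 14 ≥ 6, so +3): 14 + 3 = 17.
§4 applies: 17 + 3 = 20.
§5 applies: 20 + 2 = 22.
§6 applies (level before this adjustment is 22 ≥ 15, so +3): 22 + 3 = 25.
§7 applies: 25 + 3 = 28.
Level 28 exceeds the maximum of 17; capped at 17.
Final offense level: 17.
Criminal history: 10 prior points → Category Serious (9-12).
Level 17 falls in the 17 band.
Grid: Level 17 × Category Serious = 78-82 months.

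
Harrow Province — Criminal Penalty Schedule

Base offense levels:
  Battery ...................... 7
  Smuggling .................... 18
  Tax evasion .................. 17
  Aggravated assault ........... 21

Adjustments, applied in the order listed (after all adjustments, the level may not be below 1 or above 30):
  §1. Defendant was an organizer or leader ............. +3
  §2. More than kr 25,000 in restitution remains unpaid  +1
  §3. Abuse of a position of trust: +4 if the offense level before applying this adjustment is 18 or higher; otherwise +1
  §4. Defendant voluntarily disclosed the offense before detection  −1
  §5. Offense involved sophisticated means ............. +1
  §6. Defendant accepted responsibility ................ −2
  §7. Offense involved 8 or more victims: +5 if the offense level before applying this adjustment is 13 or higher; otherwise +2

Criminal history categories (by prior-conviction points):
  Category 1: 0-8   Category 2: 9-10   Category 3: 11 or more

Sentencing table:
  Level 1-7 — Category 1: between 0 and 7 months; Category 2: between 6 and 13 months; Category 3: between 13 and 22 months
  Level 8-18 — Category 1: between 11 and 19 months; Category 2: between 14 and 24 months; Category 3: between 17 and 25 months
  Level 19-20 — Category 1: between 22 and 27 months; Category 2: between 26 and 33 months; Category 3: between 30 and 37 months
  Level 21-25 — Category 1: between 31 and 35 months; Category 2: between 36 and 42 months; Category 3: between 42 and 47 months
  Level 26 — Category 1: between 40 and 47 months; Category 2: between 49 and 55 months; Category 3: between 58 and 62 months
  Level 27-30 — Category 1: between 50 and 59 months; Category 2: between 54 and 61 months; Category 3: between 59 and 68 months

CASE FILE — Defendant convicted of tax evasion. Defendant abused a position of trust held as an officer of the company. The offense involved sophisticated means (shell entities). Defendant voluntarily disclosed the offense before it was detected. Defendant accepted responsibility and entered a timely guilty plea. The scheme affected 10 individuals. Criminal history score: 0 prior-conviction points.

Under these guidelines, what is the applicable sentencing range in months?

Base offense level for tax evasion: 17.
§1 does not apply.
§2 does not apply.
§3 applies (level before this adjustment is 17 < 18, so +1): 17 + 1 = 18.
§4 applies: 18 − 1 = 17.
§5 applies: 17 + 1 = 18.
§6 applies: 18 − 2 = 16.
§7 applies (level before this adjustment is 16 ≥ 13, so +5): 16 + 5 = 21.
Final offense level: 21.
Criminal history: 0 prior points → Category 1 (0-8).
Level 21 falls in the 21-25 band.
Grid: Level 21-25 × Category 1 = 31-35 months.

31-35 months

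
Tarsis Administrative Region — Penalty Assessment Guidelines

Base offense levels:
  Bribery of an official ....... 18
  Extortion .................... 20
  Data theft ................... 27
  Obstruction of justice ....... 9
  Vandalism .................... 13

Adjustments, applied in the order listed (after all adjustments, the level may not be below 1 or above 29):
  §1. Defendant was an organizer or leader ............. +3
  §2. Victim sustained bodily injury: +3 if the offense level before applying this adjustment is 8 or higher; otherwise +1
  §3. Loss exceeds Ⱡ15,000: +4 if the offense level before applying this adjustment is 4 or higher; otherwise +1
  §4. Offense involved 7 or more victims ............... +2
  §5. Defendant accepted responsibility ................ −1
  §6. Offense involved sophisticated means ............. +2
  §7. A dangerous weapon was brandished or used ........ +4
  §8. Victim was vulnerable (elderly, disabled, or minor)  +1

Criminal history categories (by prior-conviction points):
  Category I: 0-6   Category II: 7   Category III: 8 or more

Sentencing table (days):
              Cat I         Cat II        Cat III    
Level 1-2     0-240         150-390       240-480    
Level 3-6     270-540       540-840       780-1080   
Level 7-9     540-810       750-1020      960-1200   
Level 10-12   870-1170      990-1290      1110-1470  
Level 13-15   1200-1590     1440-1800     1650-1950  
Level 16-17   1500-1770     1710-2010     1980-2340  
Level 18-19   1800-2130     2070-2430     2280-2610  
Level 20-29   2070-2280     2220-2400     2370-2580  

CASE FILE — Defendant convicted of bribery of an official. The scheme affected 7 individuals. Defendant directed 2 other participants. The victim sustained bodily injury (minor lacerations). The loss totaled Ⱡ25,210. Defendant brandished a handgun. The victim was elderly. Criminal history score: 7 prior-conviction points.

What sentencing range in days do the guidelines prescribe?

2220-2400 days

Base offense level for bribery of an official: 18.
§1 applies: 18 + 3 = 21.
§2 applies (level before this adjustment is 21 ≥ 8, so +3): 21 + 3 = 24.
§3 applies (level before this adjustment is 24 ≥ 4, so +4): 24 + 4 = 28.
§4 applies: 28 + 2 = 30.
§5 does not apply.
§7 applies: 30 + 4 = 34.
§8 applies: 34 + 1 = 35.
Level 35 exceeds the maximum of 29; capped at 29.
Final offense level: 29.
Criminal history: 7 prior points → Category II (7).
Level 29 falls in the 20-29 band.
Grid: Level 20-29 × Category II = 2220-2400 days.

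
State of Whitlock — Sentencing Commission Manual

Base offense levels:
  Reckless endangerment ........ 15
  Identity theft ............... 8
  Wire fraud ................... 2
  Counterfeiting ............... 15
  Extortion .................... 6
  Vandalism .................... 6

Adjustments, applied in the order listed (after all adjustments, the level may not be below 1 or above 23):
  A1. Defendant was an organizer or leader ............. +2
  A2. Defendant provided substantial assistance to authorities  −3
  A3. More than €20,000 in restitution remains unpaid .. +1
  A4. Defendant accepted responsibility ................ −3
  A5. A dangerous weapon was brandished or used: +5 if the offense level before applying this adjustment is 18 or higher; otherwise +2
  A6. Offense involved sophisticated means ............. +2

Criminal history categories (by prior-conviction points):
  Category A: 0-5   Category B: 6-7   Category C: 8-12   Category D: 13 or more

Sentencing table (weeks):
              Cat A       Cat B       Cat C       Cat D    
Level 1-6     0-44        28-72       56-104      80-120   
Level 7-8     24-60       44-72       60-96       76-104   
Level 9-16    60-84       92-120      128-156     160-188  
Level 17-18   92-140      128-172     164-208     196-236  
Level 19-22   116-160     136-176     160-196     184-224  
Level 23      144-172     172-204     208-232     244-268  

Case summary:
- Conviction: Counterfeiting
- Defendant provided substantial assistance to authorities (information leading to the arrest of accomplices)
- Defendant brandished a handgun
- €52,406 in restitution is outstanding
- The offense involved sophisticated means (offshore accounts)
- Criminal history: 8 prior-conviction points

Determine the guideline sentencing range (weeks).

164-208 weeks

Base offense level for counterfeiting: 15.
A2 applies: 15 − 3 = 12.
A3 applies: 12 + 1 = 13.
A4 does not apply.
A5 applies (level before this adjustment is 13 < 18, so +2): 13 + 2 = 15.
A6 applies: 15 + 2 = 17.
Final offense level: 17.
Criminal history: 8 prior points → Category C (8-12).
Level 17 falls in the 17-18 band.
Grid: Level 17-18 × Category C = 164-208 weeks.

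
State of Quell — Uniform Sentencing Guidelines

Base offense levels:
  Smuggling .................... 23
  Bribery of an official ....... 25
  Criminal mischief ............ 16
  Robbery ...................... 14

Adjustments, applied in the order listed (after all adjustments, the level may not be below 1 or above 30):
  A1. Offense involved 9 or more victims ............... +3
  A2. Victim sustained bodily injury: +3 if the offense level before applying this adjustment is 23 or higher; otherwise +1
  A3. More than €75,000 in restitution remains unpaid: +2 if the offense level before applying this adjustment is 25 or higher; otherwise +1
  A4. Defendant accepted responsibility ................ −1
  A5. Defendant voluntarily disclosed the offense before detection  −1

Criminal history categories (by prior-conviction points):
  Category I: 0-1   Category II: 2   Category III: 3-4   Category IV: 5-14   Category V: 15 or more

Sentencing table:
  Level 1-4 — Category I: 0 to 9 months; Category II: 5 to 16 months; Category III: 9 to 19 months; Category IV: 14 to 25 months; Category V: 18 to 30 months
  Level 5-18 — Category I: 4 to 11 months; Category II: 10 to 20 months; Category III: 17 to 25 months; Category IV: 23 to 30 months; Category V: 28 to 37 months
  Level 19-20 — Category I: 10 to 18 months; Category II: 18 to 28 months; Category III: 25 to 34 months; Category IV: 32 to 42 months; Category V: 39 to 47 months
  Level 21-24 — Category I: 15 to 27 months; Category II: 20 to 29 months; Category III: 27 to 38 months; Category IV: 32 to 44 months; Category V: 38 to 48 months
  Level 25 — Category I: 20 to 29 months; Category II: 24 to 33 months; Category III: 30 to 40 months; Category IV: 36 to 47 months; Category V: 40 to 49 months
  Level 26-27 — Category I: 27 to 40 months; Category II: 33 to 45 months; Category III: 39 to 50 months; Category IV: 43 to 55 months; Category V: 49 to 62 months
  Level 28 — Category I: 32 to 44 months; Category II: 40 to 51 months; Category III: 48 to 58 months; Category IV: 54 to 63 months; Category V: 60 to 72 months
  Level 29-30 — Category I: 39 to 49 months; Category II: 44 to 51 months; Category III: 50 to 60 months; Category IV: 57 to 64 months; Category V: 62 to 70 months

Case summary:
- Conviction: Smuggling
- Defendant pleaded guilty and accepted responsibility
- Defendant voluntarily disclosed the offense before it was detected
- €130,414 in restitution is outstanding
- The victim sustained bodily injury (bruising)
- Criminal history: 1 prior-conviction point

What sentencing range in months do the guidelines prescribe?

27-40 months

Base offense level for smuggling: 23.
A1 does not apply.
A2 applies (level before this adjustment is 23 ≥ 23, so +3): 23 + 3 = 26.
A3 applies (level before this adjustment is 26 ≥ 25, so +2): 26 + 2 = 28.
A4 applies: 28 − 1 = 27.
A5 applies: 27 − 1 = 26.
Final offense level: 26.
Criminal history: 1 prior point → Category I (0-1).
Level 26 falls in the 26-27 band.
Grid: Level 26-27 × Category I = 27-40 months.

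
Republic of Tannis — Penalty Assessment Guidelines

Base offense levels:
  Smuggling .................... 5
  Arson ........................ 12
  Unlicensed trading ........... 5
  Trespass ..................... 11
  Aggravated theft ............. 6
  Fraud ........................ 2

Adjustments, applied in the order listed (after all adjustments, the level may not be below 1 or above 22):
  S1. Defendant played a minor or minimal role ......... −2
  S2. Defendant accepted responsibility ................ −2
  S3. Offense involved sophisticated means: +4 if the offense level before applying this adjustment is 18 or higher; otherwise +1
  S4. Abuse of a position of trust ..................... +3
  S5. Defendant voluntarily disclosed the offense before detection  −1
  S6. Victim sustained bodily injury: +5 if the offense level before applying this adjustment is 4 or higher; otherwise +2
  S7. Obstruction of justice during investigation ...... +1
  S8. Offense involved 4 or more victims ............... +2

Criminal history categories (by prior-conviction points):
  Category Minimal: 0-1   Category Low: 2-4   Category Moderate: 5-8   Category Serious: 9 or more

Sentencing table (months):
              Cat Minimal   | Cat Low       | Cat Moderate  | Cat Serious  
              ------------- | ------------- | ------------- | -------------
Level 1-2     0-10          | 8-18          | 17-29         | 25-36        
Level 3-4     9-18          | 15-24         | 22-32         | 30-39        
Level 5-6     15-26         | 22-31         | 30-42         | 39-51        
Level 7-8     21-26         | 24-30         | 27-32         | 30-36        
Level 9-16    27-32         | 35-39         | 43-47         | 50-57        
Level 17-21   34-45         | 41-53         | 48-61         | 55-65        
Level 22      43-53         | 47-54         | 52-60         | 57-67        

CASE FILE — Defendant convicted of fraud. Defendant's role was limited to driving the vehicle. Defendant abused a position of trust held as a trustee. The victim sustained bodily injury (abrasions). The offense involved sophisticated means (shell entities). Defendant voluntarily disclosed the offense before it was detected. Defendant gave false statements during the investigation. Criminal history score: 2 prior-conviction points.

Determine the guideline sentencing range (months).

Base offense level for fraud: 2.
S1 applies: 2 − 2 = 0.
S3 applies (level before this adjustment is 0 < 18, so +1): 0 + 1 = 1.
S4 applies: 1 + 3 = 4.
S5 applies: 4 − 1 = 3.
S6 applies (level before this adjustment is 3 < 4, so +2): 3 + 2 = 5.
S7 applies: 5 + 1 = 6.
Final offense level: 6.
Criminal history: 2 prior points → Category Low (2-4).
Level 6 falls in the 5-6 band.
Grid: Level 5-6 × Category Low = 22-31 months.

22-31 months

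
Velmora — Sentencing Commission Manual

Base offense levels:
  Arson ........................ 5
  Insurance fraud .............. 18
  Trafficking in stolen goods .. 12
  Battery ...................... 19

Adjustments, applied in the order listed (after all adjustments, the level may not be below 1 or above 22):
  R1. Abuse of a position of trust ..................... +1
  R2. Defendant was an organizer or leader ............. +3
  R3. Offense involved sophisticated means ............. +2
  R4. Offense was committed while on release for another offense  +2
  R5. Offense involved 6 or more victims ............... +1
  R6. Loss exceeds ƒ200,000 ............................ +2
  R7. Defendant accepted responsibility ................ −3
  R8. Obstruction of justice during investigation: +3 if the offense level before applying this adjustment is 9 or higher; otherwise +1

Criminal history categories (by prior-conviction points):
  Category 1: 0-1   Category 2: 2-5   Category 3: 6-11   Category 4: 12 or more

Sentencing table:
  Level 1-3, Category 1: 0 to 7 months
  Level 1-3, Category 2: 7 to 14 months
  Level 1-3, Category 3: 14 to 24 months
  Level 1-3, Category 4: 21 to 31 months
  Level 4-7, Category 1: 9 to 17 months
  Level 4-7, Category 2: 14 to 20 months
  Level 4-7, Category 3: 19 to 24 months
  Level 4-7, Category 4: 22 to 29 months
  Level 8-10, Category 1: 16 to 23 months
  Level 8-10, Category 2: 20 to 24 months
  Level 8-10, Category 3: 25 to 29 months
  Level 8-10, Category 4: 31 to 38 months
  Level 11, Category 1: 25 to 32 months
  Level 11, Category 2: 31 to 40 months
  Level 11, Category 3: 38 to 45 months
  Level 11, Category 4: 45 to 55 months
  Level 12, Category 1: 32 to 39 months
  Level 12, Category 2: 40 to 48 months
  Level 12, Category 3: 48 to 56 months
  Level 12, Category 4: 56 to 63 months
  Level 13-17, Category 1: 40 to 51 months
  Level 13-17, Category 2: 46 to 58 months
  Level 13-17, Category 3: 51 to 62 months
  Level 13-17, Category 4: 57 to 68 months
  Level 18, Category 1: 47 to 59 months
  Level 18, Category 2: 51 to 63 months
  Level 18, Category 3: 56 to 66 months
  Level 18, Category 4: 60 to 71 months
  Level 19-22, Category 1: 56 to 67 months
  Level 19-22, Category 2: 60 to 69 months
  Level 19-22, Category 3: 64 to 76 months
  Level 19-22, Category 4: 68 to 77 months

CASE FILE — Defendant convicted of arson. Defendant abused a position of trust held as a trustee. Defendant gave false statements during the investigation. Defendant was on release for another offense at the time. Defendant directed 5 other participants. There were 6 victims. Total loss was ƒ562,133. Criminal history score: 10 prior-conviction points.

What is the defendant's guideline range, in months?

51-62 months

Base offense level for arson: 5.
R1 applies: 5 + 1 = 6.
R2 applies: 6 + 3 = 9.
R3 does not apply.
R4 applies: 9 + 2 = 11.
R5 applies: 11 + 1 = 12.
R6 applies: 12 + 2 = 14.
R8 applies (level before this adjustment is 14 ≥ 9, so +3): 14 + 3 = 17.
Final offense level: 17.
Criminal history: 10 prior points → Category 3 (6-11).
Level 17 falls in the 13-17 band.
Grid: Level 13-17 × Category 3 = 51-62 months.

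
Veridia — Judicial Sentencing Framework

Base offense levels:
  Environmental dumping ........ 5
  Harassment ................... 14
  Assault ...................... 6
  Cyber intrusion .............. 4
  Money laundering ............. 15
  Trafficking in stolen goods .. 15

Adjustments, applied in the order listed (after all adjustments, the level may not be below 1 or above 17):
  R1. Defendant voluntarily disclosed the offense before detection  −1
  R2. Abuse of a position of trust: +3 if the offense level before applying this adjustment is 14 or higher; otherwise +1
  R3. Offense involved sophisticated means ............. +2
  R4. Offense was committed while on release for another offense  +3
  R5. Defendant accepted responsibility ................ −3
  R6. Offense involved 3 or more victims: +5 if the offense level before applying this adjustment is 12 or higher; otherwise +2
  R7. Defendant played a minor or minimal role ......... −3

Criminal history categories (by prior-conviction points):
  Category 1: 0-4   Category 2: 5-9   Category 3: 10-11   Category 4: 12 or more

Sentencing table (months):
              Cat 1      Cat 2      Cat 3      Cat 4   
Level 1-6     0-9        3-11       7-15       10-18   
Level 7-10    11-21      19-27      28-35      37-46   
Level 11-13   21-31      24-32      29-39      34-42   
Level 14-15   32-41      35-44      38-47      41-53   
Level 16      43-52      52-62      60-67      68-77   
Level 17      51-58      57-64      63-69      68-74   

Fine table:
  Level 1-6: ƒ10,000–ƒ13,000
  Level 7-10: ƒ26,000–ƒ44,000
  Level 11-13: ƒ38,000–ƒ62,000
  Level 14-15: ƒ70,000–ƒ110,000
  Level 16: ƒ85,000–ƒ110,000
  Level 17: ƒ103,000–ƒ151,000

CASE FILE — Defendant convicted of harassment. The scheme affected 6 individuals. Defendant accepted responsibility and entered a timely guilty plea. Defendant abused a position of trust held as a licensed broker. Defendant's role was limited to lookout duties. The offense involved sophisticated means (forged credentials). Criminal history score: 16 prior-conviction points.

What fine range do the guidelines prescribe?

Base offense level for harassment: 14.
R1 does not apply.
R2 applies (level before this adjustment is 14 ≥ 14, so +3): 14 + 3 = 17.
R3 applies: 17 + 2 = 19.
R5 applies: 19 − 3 = 16.
R6 applies (level before this adjustment is 16 ≥ 12, so +5): 16 + 5 = 21.
R7 applies: 21 − 3 = 18.
Level 18 exceeds the maximum of 17; capped at 17.
Final offense level: 17.
Level 17 falls in the 17 band.
Fine table: Level 17 → ƒ103,000–ƒ151,000.

ƒ103,000–ƒ151,000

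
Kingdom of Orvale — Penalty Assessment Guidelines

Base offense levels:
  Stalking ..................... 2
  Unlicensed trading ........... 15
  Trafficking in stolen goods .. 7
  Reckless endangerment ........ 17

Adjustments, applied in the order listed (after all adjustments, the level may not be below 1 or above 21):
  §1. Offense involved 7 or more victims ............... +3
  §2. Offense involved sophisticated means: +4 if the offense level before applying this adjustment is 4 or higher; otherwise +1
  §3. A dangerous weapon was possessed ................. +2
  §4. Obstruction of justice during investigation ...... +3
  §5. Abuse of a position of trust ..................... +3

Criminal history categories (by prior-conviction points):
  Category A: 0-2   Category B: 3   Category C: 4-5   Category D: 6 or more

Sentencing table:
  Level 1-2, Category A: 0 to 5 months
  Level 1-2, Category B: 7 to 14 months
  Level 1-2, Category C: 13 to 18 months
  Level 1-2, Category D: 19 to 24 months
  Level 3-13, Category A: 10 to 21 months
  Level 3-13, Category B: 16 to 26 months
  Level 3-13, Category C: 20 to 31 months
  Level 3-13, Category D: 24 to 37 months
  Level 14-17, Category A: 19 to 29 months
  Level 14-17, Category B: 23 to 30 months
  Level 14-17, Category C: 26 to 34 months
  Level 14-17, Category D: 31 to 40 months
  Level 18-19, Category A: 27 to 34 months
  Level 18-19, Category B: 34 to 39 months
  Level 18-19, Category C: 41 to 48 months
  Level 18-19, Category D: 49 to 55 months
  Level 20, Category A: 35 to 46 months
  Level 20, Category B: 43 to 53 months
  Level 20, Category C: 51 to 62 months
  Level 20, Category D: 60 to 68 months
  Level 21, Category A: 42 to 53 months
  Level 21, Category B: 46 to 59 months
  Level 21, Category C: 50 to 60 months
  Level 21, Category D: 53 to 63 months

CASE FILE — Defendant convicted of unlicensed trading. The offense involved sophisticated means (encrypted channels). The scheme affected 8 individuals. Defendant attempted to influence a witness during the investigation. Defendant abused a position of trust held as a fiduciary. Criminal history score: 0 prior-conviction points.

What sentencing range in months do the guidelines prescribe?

Base offense level for unlicensed trading: 15.
§1 applies: 15 + 3 = 18.
§2 applies (level before this adjustment is 18 ≥ 4, so +4): 18 + 4 = 22.
§3 does not apply.
§4 applies: 22 + 3 = 25.
§5 applies: 25 + 3 = 28.
Level 28 exceeds the maximum of 21; capped at 21.
Final offense level: 21.
Criminal history: 0 prior points → Category A (0-2).
Level 21 falls in the 21 band.
Grid: Level 21 × Category A = 42-53 months.

42-53 months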